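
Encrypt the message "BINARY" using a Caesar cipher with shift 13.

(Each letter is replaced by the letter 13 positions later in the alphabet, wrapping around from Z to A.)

Step 1: For each letter, shift forward by 13 positions (mod 26).
  B (position 1) -> position (1+13) mod 26 = 14 -> O
  I (position 8) -> position (8+13) mod 26 = 21 -> V
  N (position 13) -> position (13+13) mod 26 = 0 -> A
  A (position 0) -> position (0+13) mod 26 = 13 -> N
  R (position 17) -> position (17+13) mod 26 = 4 -> E
  Y (position 24) -> position (24+13) mod 26 = 11 -> L
Result: OVANEL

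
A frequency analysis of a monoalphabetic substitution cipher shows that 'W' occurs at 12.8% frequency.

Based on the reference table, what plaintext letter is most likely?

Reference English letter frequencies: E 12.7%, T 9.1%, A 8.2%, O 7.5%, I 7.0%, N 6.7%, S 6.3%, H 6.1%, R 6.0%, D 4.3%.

Step 1: The observed frequency is 12.8%.
Step 2: Compare with English frequencies:
  E: 12.7% (difference: 0.1%) <-- closest
  T: 9.1% (difference: 3.7%)
  A: 8.2% (difference: 4.6%)
  O: 7.5% (difference: 5.3%)
  I: 7.0% (difference: 5.8%)
  N: 6.7% (difference: 6.1%)
  S: 6.3% (difference: 6.5%)
  H: 6.1% (difference: 6.7%)
  R: 6.0% (difference: 6.8%)
  D: 4.3% (difference: 8.5%)
Step 3: 'W' most likely represents 'E' (frequency 12.7%).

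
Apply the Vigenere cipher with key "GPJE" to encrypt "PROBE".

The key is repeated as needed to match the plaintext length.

Step 1: Repeat key to match plaintext length:
  Plaintext: PROBE
  Key:       GPJEG
Step 2: Encrypt each letter:
  P(15) + G(6) = (15+6) mod 26 = 21 = V
  R(17) + P(15) = (17+15) mod 26 = 6 = G
  O(14) + J(9) = (14+9) mod 26 = 23 = X
  B(1) + E(4) = (1+4) mod 26 = 5 = F
  E(4) + G(6) = (4+6) mod 26 = 10 = K
Ciphertext: VGXFK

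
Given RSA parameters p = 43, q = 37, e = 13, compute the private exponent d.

Step 1: n = 43 * 37 = 1591.
Step 2: phi(n) = 42 * 36 = 1512.
Step 3: Find d such that 13 * d = 1 (mod 1512).
Step 4: d = 13^(-1) mod 1512 = 349.
Verification: 13 * 349 = 4537 = 3 * 1512 + 1.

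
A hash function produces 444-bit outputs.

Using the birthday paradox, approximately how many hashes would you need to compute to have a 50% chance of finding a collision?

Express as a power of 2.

Step 1: The birthday paradox gives collision probability ~50% after sqrt(2^n) = 2^(n/2) hashes.
Step 2: For 444-bit output: 2^(444/2) = 2^222.
Step 3: Approximately 2^222 hash computations needed.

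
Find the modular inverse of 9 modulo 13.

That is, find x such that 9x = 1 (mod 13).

Step 1: We need x such that 9 * x = 1 (mod 13).
Step 2: Using the extended Euclidean algorithm or trial:
  9 * 3 = 27 = 2 * 13 + 1.
Step 3: Since 27 mod 13 = 1, the inverse is x = 3.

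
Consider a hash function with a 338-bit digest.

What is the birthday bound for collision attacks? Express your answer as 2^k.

Step 1: The birthday paradox gives collision probability ~50% after sqrt(2^n) = 2^(n/2) hashes.
Step 2: For 338-bit output: 2^(338/2) = 2^169.
Step 3: Approximately 2^169 hash computations needed.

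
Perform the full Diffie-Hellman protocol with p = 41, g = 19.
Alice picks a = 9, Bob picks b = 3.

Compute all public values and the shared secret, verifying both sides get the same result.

Step 1: A = g^a mod p = 19^9 mod 41 = 6.
Step 2: B = g^b mod p = 19^3 mod 41 = 12.
Step 3: Alice computes s = B^a mod p = 12^9 mod 41 = 11.
Step 4: Bob computes s = A^b mod p = 6^3 mod 41 = 11.
Both sides agree: shared secret = 11.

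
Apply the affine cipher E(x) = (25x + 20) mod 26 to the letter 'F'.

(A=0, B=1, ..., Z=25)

Step 1: Convert 'F' to number: x = 5.
Step 2: E(5) = (25 * 5 + 20) mod 26 = 145 mod 26 = 15.
Step 3: Convert 15 back to letter: P.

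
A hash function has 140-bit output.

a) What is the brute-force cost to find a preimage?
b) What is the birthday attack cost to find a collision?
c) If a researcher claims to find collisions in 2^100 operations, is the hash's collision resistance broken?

Step 1: Preimage resistance requires brute-force of 2^140 operations.
Step 2: Collision resistance (birthday bound) = 2^(140/2) = 2^70.
Step 3: The claimed attack costs 2^100 operations.
Step 4: Since 2^100 >= 2^70, the claimed attack is no faster than the generic birthday attack, so this does not break collision resistance.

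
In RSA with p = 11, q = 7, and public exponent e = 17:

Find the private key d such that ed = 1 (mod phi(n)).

Step 1: n = 11 * 7 = 77.
Step 2: phi(n) = 10 * 6 = 60.
Step 3: Find d such that 17 * d = 1 (mod 60).
Step 4: d = 17^(-1) mod 60 = 53.
Verification: 17 * 53 = 901 = 15 * 60 + 1.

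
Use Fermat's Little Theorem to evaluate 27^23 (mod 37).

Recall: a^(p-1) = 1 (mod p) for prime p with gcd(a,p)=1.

Step 1: Since 37 is prime, by Fermat's Little Theorem: 27^36 = 1 (mod 37).
Step 2: Reduce exponent: 23 mod 36 = 23.
Step 3: So 27^23 = 27^23 (mod 37).
Step 4: 27^23 mod 37 = 11.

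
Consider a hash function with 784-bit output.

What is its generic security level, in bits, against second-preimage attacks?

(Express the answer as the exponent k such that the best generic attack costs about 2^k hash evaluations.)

Step 1: The hash has a 784-bit output.
Step 2: Second-preimage resistance means: given a specific input x, it should be infeasible to find a different y with h(y) = h(x).
With a 784-bit output, a generic search for a second preimage costs about 2^784 evaluations (each trial matches the fixed target with probability 2^-784).
Step 3: Security level = 784 bits.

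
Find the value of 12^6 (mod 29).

Step 1: Compute 12^6 mod 29 step by step, reducing modulo 29 at each step.
  12^1 mod 29 = 12
  12^2 mod 29 = (12 * 12) mod 29 = 28
  12^3 mod 29 = (28 * 12) mod 29 = 17
  12^4 mod 29 = (17 * 12) mod 29 = 1
  12^5 mod 29 = (1 * 12) mod 29 = 12
  12^6 mod 29 = (12 * 12) mod 29 = 28
Step 2: Result = 28.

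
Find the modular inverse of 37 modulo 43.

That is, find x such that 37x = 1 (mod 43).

Step 1: We need x such that 37 * x = 1 (mod 43).
Step 2: Using the extended Euclidean algorithm or trial:
  37 * 7 = 259 = 6 * 43 + 1.
Step 3: Since 259 mod 43 = 1, the inverse is x = 7.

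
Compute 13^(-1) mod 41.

Step 1: We need x such that 13 * x = 1 (mod 41).
Step 2: Using the extended Euclidean algorithm or trial:
  13 * 19 = 247 = 6 * 41 + 1.
Step 3: Since 247 mod 41 = 1, the inverse is x = 19.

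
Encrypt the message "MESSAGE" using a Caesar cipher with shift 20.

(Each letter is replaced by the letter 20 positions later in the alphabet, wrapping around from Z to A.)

Step 1: For each letter, shift forward by 20 positions (mod 26).
  M (position 12) -> position (12+20) mod 26 = 6 -> G
  E (position 4) -> position (4+20) mod 26 = 24 -> Y
  S (position 18) -> position (18+20) mod 26 = 12 -> M
  S (position 18) -> position (18+20) mod 26 = 12 -> M
  A (position 0) -> position (0+20) mod 26 = 20 -> U
  G (position 6) -> position (6+20) mod 26 = 0 -> A
  E (position 4) -> position (4+20) mod 26 = 24 -> Y
Result: GYMMUAY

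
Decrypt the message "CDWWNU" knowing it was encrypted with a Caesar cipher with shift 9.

Step 1: Reverse the shift by subtracting 9 from each letter position.
  C (position 2) -> position (2-9) mod 26 = 19 -> T
  D (position 3) -> position (3-9) mod 26 = 20 -> U
  W (position 22) -> position (22-9) mod 26 = 13 -> N
  W (position 22) -> position (22-9) mod 26 = 13 -> N
  N (position 13) -> position (13-9) mod 26 = 4 -> E
  U (position 20) -> position (20-9) mod 26 = 11 -> L
Decrypted message: TUNNEL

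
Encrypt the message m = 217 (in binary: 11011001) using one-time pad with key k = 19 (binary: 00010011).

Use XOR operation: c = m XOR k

Step 1: Write out the XOR operation bit by bit:
  Message: 11011001
  Key:     00010011
  XOR:     11001010
Step 2: Convert to decimal: 11001010 = 202.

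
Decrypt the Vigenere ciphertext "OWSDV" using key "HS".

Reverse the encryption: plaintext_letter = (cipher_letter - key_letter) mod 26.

Step 1: Extend key: HSHSH
Step 2: Decrypt each letter (c - k) mod 26:
  O(14) - H(7) = (14-7) mod 26 = 7 = H
  W(22) - S(18) = (22-18) mod 26 = 4 = E
  S(18) - H(7) = (18-7) mod 26 = 11 = L
  D(3) - S(18) = (3-18) mod 26 = 11 = L
  V(21) - H(7) = (21-7) mod 26 = 14 = O
Plaintext: HELLO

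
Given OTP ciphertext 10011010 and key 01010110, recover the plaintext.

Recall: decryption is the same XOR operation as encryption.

Step 1: XOR ciphertext with key:
  Ciphertext: 10011010
  Key:        01010110
  XOR:        11001100
Step 2: Plaintext = 11001100 = 204 in decimal.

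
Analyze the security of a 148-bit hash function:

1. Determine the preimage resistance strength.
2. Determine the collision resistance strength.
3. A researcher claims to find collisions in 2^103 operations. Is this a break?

Step 1: Preimage resistance requires brute-force of 2^148 operations.
Step 2: Collision resistance (birthday bound) = 2^(148/2) = 2^74.
Step 3: The claimed attack costs 2^103 operations.
Step 4: Since 2^103 >= 2^74, the claimed attack is no faster than the generic birthday attack, so this does not break collision resistance.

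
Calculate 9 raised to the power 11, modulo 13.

Step 1: Compute 9^11 mod 13 step by step, reducing modulo 13 at each step.
  9^1 mod 13 = 9
  9^2 mod 13 = (9 * 9) mod 13 = 3
  9^3 mod 13 = (3 * 9) mod 13 = 1
  9^4 mod 13 = (1 * 9) mod 13 = 9
  9^5 mod 13 = (9 * 9) mod 13 = 3
  9^6 mod 13 = (3 * 9) mod 13 = 1
  9^7 mod 13 = (1 * 9) mod 13 = 9
  9^8 mod 13 = (9 * 9) mod 13 = 3
  9^9 mod 13 = (3 * 9) mod 13 = 1
  9^10 mod 13 = (1 * 9) mod 13 = 9
  9^11 mod 13 = (9 * 9) mod 13 = 3
Step 2: Result = 3.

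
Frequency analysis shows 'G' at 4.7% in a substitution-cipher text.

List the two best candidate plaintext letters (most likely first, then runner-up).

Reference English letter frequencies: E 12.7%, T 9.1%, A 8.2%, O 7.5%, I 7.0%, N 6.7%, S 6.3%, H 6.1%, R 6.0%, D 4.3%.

Step 1: Observed frequency of 'G' is 4.7%.
Step 2: Compute distances to each reference frequency and sort:
  D (4.3%): difference = 0.4% <-- BEST
  R (6.0%): difference = 1.3% <-- RUNNER-UP
  H (6.1%): difference = 1.4%
  S (6.3%): difference = 1.6%
  N (6.7%): difference = 2.0%
Step 3: Most likely is 'D' (4.3%, diff 0.4%); second most likely is 'R' (6.0%, diff 1.3%).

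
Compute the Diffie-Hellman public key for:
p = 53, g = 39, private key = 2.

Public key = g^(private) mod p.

Step 1: A = g^a mod p = 39^2 mod 53.
  39^1 mod 53 = 39
  39^2 mod 53 = (39 * 39) mod 53 = 37
Result: A = 37.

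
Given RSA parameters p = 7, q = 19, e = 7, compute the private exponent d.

Step 1: n = 7 * 19 = 133.
Step 2: phi(n) = 6 * 18 = 108.
Step 3: Find d such that 7 * d = 1 (mod 108).
Step 4: d = 7^(-1) mod 108 = 31.
Verification: 7 * 31 = 217 = 2 * 108 + 1.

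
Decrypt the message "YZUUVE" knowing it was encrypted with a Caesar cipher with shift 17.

Step 1: Reverse the shift by subtracting 17 from each letter position.
  Y (position 24) -> position (24-17) mod 26 = 7 -> H
  Z (position 25) -> position (25-17) mod 26 = 8 -> I
  U (position 20) -> position (20-17) mod 26 = 3 -> D
  U (position 20) -> position (20-17) mod 26 = 3 -> D
  V (position 21) -> position (21-17) mod 26 = 4 -> E
  E (position 4) -> position (4-17) mod 26 = 13 -> N
Decrypted message: HIDDEN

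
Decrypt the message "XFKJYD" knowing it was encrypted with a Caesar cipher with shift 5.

Step 1: Reverse the shift by subtracting 5 from each letter position.
  X (position 23) -> position (23-5) mod 26 = 18 -> S
  F (position 5) -> position (5-5) mod 26 = 0 -> A
  K (position 10) -> position (10-5) mod 26 = 5 -> F
  J (position 9) -> position (9-5) mod 26 = 4 -> E
  Y (position 24) -> position (24-5) mod 26 = 19 -> T
  D (position 3) -> position (3-5) mod 26 = 24 -> Y
Decrypted message: SAFETY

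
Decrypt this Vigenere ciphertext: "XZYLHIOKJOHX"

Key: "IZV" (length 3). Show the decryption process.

Step 1: Key 'IZV' has length 3. Extended key: IZVIZVIZVIZV
Step 2: Decrypt each position:
  X(23) - I(8) = 15 = P
  Z(25) - Z(25) = 0 = A
  Y(24) - V(21) = 3 = D
  L(11) - I(8) = 3 = D
  H(7) - Z(25) = 8 = I
  I(8) - V(21) = 13 = N
  O(14) - I(8) = 6 = G
  K(10) - Z(25) = 11 = L
  J(9) - V(21) = 14 = O
  O(14) - I(8) = 6 = G
  H(7) - Z(25) = 8 = I
  X(23) - V(21) = 2 = C
Plaintext: PADDINGLOGIC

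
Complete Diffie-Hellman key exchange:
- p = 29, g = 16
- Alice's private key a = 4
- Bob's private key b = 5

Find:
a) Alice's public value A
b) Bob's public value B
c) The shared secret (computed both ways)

Step 1: A = g^a mod p = 16^4 mod 29 = 25.
Step 2: B = g^b mod p = 16^5 mod 29 = 23.
Step 3: Alice computes s = B^a mod p = 23^4 mod 29 = 20.
Step 4: Bob computes s = A^b mod p = 25^5 mod 29 = 20.
Both sides agree: shared secret = 20.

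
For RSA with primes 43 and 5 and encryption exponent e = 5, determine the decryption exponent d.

Step 1: n = 43 * 5 = 215.
Step 2: phi(n) = 42 * 4 = 168.
Step 3: Find d such that 5 * d = 1 (mod 168).
Step 4: d = 5^(-1) mod 168 = 101.
Verification: 5 * 101 = 505 = 3 * 168 + 1.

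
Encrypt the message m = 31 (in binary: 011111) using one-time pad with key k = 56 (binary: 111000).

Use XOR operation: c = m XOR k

Step 1: Write out the XOR operation bit by bit:
  Message: 011111
  Key:     111000
  XOR:     100111
Step 2: Convert to decimal: 100111 = 39.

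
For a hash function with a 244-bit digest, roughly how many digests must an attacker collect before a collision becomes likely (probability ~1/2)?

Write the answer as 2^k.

Step 1: The birthday paradox gives collision probability ~50% after sqrt(2^n) = 2^(n/2) hashes.
Step 2: For 244-bit output: 2^(244/2) = 2^122.
Step 3: Approximately 2^122 hash computations needed.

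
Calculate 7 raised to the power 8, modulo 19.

Step 1: Compute 7^8 mod 19 step by step, reducing modulo 19 at each step.
  7^1 mod 19 = 7
  7^2 mod 19 = (7 * 7) mod 19 = 11
  7^3 mod 19 = (11 * 7) mod 19 = 1
  7^4 mod 19 = (1 * 7) mod 19 = 7
  7^5 mod 19 = (7 * 7) mod 19 = 11
  7^6 mod 19 = (11 * 7) mod 19 = 1
  7^7 mod 19 = (1 * 7) mod 19 = 7
  7^8 mod 19 = (7 * 7) mod 19 = 11
Step 2: Result = 11.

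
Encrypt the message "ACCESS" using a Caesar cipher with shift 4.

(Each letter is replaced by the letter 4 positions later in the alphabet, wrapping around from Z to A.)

Step 1: For each letter, shift forward by 4 positions (mod 26).
  A (position 0) -> position (0+4) mod 26 = 4 -> E
  C (position 2) -> position (2+4) mod 26 = 6 -> G
  C (position 2) -> position (2+4) mod 26 = 6 -> G
  E (position 4) -> position (4+4) mod 26 = 8 -> I
  S (position 18) -> position (18+4) mod 26 = 22 -> W
  S (position 18) -> position (18+4) mod 26 = 22 -> W
Result: EGGIWW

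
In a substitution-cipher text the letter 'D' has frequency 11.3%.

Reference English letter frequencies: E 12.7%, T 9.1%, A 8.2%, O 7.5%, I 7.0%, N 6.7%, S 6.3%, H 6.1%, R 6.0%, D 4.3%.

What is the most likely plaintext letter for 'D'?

Step 1: The observed frequency is 11.3%.
Step 2: Compare with English frequencies:
  E: 12.7% (difference: 1.4%) <-- closest
  T: 9.1% (difference: 2.2%)
  A: 8.2% (difference: 3.1%)
  O: 7.5% (difference: 3.8%)
  I: 7.0% (difference: 4.3%)
  N: 6.7% (difference: 4.6%)
  S: 6.3% (difference: 5.0%)
  H: 6.1% (difference: 5.2%)
  R: 6.0% (difference: 5.3%)
  D: 4.3% (difference: 7.0%)
Step 3: 'D' most likely represents 'E' (frequency 12.7%).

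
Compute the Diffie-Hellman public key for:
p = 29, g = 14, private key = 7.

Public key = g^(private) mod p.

Step 1: A = g^a mod p = 14^7 mod 29.
  14^1 mod 29 = 14
  14^2 mod 29 = (14 * 14) mod 29 = 22
  14^3 mod 29 = (22 * 14) mod 29 = 18
  14^4 mod 29 = (18 * 14) mod 29 = 20
  14^5 mod 29 = (20 * 14) mod 29 = 19
  14^6 mod 29 = (19 * 14) mod 29 = 5
  14^7 mod 29 = (5 * 14) mod 29 = 12
Result: A = 12.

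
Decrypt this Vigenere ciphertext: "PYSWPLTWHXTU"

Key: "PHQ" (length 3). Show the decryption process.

Step 1: Key 'PHQ' has length 3. Extended key: PHQPHQPHQPHQ
Step 2: Decrypt each position:
  P(15) - P(15) = 0 = A
  Y(24) - H(7) = 17 = R
  S(18) - Q(16) = 2 = C
  W(22) - P(15) = 7 = H
  P(15) - H(7) = 8 = I
  L(11) - Q(16) = 21 = V
  T(19) - P(15) = 4 = E
  W(22) - H(7) = 15 = P
  H(7) - Q(16) = 17 = R
  X(23) - P(15) = 8 = I
  T(19) - H(7) = 12 = M
  U(20) - Q(16) = 4 = E
Plaintext: ARCHIVEPRIME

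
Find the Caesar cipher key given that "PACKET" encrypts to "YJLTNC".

Step 1: Compare first letters: P (position 15) -> Y (position 24).
Step 2: Shift = (24 - 15) mod 26 = 9.
The shift value is 9.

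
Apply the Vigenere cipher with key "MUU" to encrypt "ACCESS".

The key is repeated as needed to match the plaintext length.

Step 1: Repeat key to match plaintext length:
  Plaintext: ACCESS
  Key:       MUUMUU
Step 2: Encrypt each letter:
  A(0) + M(12) = (0+12) mod 26 = 12 = M
  C(2) + U(20) = (2+20) mod 26 = 22 = W
  C(2) + U(20) = (2+20) mod 26 = 22 = W
  E(4) + M(12) = (4+12) mod 26 = 16 = Q
  S(18) + U(20) = (18+20) mod 26 = 12 = M
  S(18) + U(20) = (18+20) mod 26 = 12 = M
Ciphertext: MWWQMM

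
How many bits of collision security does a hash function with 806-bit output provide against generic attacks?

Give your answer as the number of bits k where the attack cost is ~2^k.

Step 1: The hash has a 806-bit output.
Step 2: Collision resistance means it should be infeasible to find any x != y with h(x) = h(y).
By the birthday bound, a generic collision search succeeds after about sqrt(2^806) = 2^(806/2) = 2^403 evaluations.
Step 3: Security level = 403 bits.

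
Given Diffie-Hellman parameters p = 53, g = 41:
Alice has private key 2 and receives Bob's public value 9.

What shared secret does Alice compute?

Step 1: s = B^a mod p = 9^2 mod 53.
  9^1 mod 53 = 9
  9^2 mod 53 = (9 * 9) mod 53 = 28
Result: shared secret = 28.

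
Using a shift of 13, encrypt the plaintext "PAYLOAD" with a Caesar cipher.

Step 1: For each letter, shift forward by 13 positions (mod 26).
  P (position 15) -> position (15+13) mod 26 = 2 -> C
  A (position 0) -> position (0+13) mod 26 = 13 -> N
  Y (position 24) -> position (24+13) mod 26 = 11 -> L
  L (position 11) -> position (11+13) mod 26 = 24 -> Y
  O (position 14) -> position (14+13) mod 26 = 1 -> B
  A (position 0) -> position (0+13) mod 26 = 13 -> N
  D (position 3) -> position (3+13) mod 26 = 16 -> Q
Result: CNLYBNQ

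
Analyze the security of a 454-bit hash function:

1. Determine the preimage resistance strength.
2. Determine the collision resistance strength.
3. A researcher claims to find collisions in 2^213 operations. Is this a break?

Step 1: Preimage resistance requires brute-force of 2^454 operations.
Step 2: Collision resistance (birthday bound) = 2^(454/2) = 2^227.
Step 3: The claimed attack costs 2^213 operations.
Step 4: Since 2^213 < 2^227, the claimed attack beats the generic birthday bound, so collision resistance is broken.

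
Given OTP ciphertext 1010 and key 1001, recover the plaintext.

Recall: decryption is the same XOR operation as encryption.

Step 1: XOR ciphertext with key:
  Ciphertext: 1010
  Key:        1001
  XOR:        0011
Step 2: Plaintext = 0011 = 3 in decimal.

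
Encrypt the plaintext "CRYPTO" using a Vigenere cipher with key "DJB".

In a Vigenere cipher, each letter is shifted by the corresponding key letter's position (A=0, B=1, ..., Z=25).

Step 1: Repeat key to match plaintext length:
  Plaintext: CRYPTO
  Key:       DJBDJB
Step 2: Encrypt each letter:
  C(2) + D(3) = (2+3) mod 26 = 5 = F
  R(17) + J(9) = (17+9) mod 26 = 0 = A
  Y(24) + B(1) = (24+1) mod 26 = 25 = Z
  P(15) + D(3) = (15+3) mod 26 = 18 = S
  T(19) + J(9) = (19+9) mod 26 = 2 = C
  O(14) + B(1) = (14+1) mod 26 = 15 = P
Ciphertext: FAZSCP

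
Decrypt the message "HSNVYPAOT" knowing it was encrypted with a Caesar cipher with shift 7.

Step 1: Reverse the shift by subtracting 7 from each letter position.
  H (position 7) -> position (7-7) mod 26 = 0 -> A
  S (position 18) -> position (18-7) mod 26 = 11 -> L
  N (position 13) -> position (13-7) mod 26 = 6 -> G
  V (position 21) -> position (21-7) mod 26 = 14 -> O
  Y (position 24) -> position (24-7) mod 26 = 17 -> R
  P (position 15) -> position (15-7) mod 26 = 8 -> I
  A (position 0) -> position (0-7) mod 26 = 19 -> T
  O (position 14) -> position (14-7) mod 26 = 7 -> H
  T (position 19) -> position (19-7) mod 26 = 12 -> M
Decrypted message: ALGORITHM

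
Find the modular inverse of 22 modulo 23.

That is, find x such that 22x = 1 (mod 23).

Step 1: We need x such that 22 * x = 1 (mod 23).
Step 2: Using the extended Euclidean algorithm or trial:
  22 * 22 = 484 = 21 * 23 + 1.
Step 3: Since 484 mod 23 = 1, the inverse is x = 22.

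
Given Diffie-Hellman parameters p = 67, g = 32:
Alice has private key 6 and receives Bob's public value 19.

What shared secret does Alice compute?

Step 1: s = B^a mod p = 19^6 mod 67.
  19^1 mod 67 = 19
  19^2 mod 67 = (19 * 19) mod 67 = 26
  19^3 mod 67 = (26 * 19) mod 67 = 25
  19^4 mod 67 = (25 * 19) mod 67 = 6
  19^5 mod 67 = (6 * 19) mod 67 = 47
  19^6 mod 67 = (47 * 19) mod 67 = 22
Result: shared secret = 22.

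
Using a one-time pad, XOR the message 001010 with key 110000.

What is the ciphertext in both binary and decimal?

Step 1: Write out the XOR operation bit by bit:
  Message: 001010
  Key:     110000
  XOR:     111010
Step 2: Convert to decimal: 111010 = 58.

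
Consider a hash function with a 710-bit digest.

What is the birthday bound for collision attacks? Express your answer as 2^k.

Step 1: The birthday paradox gives collision probability ~50% after sqrt(2^n) = 2^(n/2) hashes.
Step 2: For 710-bit output: 2^(710/2) = 2^355.
Step 3: Approximately 2^355 hash computations needed.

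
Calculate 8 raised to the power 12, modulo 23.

Step 1: Compute 8^12 mod 23 step by step, reducing modulo 23 at each step.
  8^1 mod 23 = 8
  8^2 mod 23 = (8 * 8) mod 23 = 18
  8^3 mod 23 = (18 * 8) mod 23 = 6
  8^4 mod 23 = (6 * 8) mod 23 = 2
  8^5 mod 23 = (2 * 8) mod 23 = 16
  8^6 mod 23 = (16 * 8) mod 23 = 13
  8^7 mod 23 = (13 * 8) mod 23 = 12
  8^8 mod 23 = (12 * 8) mod 23 = 4
  8^9 mod 23 = (4 * 8) mod 23 = 9
  8^10 mod 23 = (9 * 8) mod 23 = 3
  8^11 mod 23 = (3 * 8) mod 23 = 1
  8^12 mod 23 = (1 * 8) mod 23 = 8
Step 2: Result = 8.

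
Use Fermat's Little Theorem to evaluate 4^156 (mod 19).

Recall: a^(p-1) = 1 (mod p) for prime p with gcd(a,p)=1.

Step 1: Since 19 is prime, by Fermat's Little Theorem: 4^18 = 1 (mod 19).
Step 2: Reduce exponent: 156 mod 18 = 12.
Step 3: So 4^156 = 4^12 (mod 19).
Step 4: 4^12 mod 19 = 7.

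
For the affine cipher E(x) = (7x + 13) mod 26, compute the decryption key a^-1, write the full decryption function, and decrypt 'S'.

Step 1: Find a^-1, the modular inverse of 7 mod 26.
Step 2: We need 7 * a^-1 = 1 (mod 26).
Step 3: 7 * 15 = 105 = 4 * 26 + 1, so a^-1 = 15.
Step 4: D(y) = 15(y - 13) mod 26.
Step 5: Apply to 'S' (y = 18): D(18) = 15 * (18 - 13) mod 26 = 15 * 5 mod 26 = 23 -> 'X'.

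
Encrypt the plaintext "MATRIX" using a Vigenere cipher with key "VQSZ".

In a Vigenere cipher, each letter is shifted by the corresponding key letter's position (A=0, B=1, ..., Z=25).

Step 1: Repeat key to match plaintext length:
  Plaintext: MATRIX
  Key:       VQSZVQ
Step 2: Encrypt each letter:
  M(12) + V(21) = (12+21) mod 26 = 7 = H
  A(0) + Q(16) = (0+16) mod 26 = 16 = Q
  T(19) + S(18) = (19+18) mod 26 = 11 = L
  R(17) + Z(25) = (17+25) mod 26 = 16 = Q
  I(8) + V(21) = (8+21) mod 26 = 3 = D
  X(23) + Q(16) = (23+16) mod 26 = 13 = N
Ciphertext: HQLQDN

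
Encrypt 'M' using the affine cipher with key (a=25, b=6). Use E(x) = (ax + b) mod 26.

Step 1: Convert 'M' to number: x = 12.
Step 2: E(12) = (25 * 12 + 6) mod 26 = 306 mod 26 = 20.
Step 3: Convert 20 back to letter: U.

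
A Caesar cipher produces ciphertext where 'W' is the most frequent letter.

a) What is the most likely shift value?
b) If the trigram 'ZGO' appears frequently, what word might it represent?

Step 1: In English, 'E' is the most frequent letter (12.7%).
Step 2: The most frequent ciphertext letter is 'W' (position 22).
Step 3: Shift = (22 - 4) mod 26 = 18.
Step 4: Decrypt 'ZGO' by shifting back 18:
  Z -> H
  G -> O
  O -> W
Step 5: 'ZGO' decrypts to 'HOW'.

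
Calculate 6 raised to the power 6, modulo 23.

Step 1: Compute 6^6 mod 23 step by step, reducing modulo 23 at each step.
  6^1 mod 23 = 6
  6^2 mod 23 = (6 * 6) mod 23 = 13
  6^3 mod 23 = (13 * 6) mod 23 = 9
  6^4 mod 23 = (9 * 6) mod 23 = 8
  6^5 mod 23 = (8 * 6) mod 23 = 2
  6^6 mod 23 = (2 * 6) mod 23 = 12
Step 2: Result = 12.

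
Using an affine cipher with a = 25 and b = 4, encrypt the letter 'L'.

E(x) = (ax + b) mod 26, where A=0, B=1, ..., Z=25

Step 1: Convert 'L' to number: x = 11.
Step 2: E(11) = (25 * 11 + 4) mod 26 = 279 mod 26 = 19.
Step 3: Convert 19 back to letter: T.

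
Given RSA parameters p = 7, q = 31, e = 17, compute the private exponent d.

Step 1: n = 7 * 31 = 217.
Step 2: phi(n) = 6 * 30 = 180.
Step 3: Find d such that 17 * d = 1 (mod 180).
Step 4: d = 17^(-1) mod 180 = 53.
Verification: 17 * 53 = 901 = 5 * 180 + 1.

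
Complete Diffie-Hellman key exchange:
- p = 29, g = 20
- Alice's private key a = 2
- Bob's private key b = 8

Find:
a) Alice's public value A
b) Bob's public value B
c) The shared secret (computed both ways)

Step 1: A = g^a mod p = 20^2 mod 29 = 23.
Step 2: B = g^b mod p = 20^8 mod 29 = 20.
Step 3: Alice computes s = B^a mod p = 20^2 mod 29 = 23.
Step 4: Bob computes s = A^b mod p = 23^8 mod 29 = 23.
Both sides agree: shared secret = 23.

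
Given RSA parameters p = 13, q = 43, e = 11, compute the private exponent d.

Step 1: n = 13 * 43 = 559.
Step 2: phi(n) = 12 * 42 = 504.
Step 3: Find d such that 11 * d = 1 (mod 504).
Step 4: d = 11^(-1) mod 504 = 275.
Verification: 11 * 275 = 3025 = 6 * 504 + 1.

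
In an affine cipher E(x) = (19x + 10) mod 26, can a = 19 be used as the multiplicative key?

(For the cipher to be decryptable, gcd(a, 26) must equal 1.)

Step 1: Compute gcd(19, 26).
Step 2: gcd(19, 26) = 1.
Since gcd = 1, 19 is coprime with 26, so it is a valid key.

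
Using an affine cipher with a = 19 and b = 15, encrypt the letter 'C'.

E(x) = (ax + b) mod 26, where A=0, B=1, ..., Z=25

Step 1: Convert 'C' to number: x = 2.
Step 2: E(2) = (19 * 2 + 15) mod 26 = 53 mod 26 = 1.
Step 3: Convert 1 back to letter: B.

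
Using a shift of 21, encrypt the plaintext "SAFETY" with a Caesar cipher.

Step 1: For each letter, shift forward by 21 positions (mod 26).
  S (position 18) -> position (18+21) mod 26 = 13 -> N
  A (position 0) -> position (0+21) mod 26 = 21 -> V
  F (position 5) -> position (5+21) mod 26 = 0 -> A
  E (position 4) -> position (4+21) mod 26 = 25 -> Z
  T (position 19) -> position (19+21) mod 26 = 14 -> O
  Y (position 24) -> position (24+21) mod 26 = 19 -> T
Result: NVAZOT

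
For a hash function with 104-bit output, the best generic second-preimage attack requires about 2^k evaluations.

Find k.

Step 1: The hash has a 104-bit output.
Step 2: Second-preimage resistance means: given a specific input x, it should be infeasible to find a different y with h(y) = h(x).
With a 104-bit output, a generic search for a second preimage costs about 2^104 evaluations (each trial matches the fixed target with probability 2^-104).
Step 3: Security level = 104 bits.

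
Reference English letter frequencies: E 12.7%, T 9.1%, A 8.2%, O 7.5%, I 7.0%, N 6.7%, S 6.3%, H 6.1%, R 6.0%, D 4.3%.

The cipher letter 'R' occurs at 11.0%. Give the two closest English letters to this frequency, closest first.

Step 1: Observed frequency of 'R' is 11.0%.
Step 2: Compute distances to each reference frequency and sort:
  E (12.7%): difference = 1.7% <-- BEST
  T (9.1%): difference = 1.9% <-- RUNNER-UP
  A (8.2%): difference = 2.8%
  O (7.5%): difference = 3.5%
  I (7.0%): difference = 4.0%
Step 3: Most likely is 'E' (12.7%, diff 1.7%); second most likely is 'T' (9.1%, diff 1.9%).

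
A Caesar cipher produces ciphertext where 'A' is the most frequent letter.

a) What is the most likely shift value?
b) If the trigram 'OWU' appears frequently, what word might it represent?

Step 1: In English, 'E' is the most frequent letter (12.7%).
Step 2: The most frequent ciphertext letter is 'A' (position 0).
Step 3: Shift = (0 - 4) mod 26 = 22.
Step 4: Decrypt 'OWU' by shifting back 22:
  O -> S
  W -> A
  U -> Y
Step 5: 'OWU' decrypts to 'SAY'.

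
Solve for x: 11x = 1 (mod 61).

Step 1: We need x such that 11 * x = 1 (mod 61).
Step 2: Using the extended Euclidean algorithm or trial:
  11 * 50 = 550 = 9 * 61 + 1.
Step 3: Since 550 mod 61 = 1, the inverse is x = 50.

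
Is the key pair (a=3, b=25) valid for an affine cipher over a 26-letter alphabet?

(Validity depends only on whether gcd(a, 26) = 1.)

Step 1: Compute gcd(3, 26).
Step 2: gcd(3, 26) = 1.
Since gcd = 1, 3 is coprime with 26, so it is a valid key.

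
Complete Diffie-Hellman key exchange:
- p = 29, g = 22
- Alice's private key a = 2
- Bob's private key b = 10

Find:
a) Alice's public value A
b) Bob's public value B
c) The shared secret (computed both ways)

Step 1: A = g^a mod p = 22^2 mod 29 = 20.
Step 2: B = g^b mod p = 22^10 mod 29 = 24.
Step 3: Alice computes s = B^a mod p = 24^2 mod 29 = 25.
Step 4: Bob computes s = A^b mod p = 20^10 mod 29 = 25.
Both sides agree: shared secret = 25.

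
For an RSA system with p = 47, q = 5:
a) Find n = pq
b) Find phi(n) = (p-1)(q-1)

Step 1: n = p * q = 47 * 5 = 235.
Step 2: phi(n) = (p-1)(q-1) = 46 * 4 = 184.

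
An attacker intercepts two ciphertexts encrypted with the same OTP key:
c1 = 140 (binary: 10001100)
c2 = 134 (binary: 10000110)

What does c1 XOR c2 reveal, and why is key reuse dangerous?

Step 1: c1 XOR c2 = (m1 XOR k) XOR (m2 XOR k).
Step 2: By XOR associativity/commutativity: = m1 XOR m2 XOR k XOR k = m1 XOR m2.
Step 3: 10001100 XOR 10000110 = 00001010 = 10.
Step 4: The key cancels out! An attacker learns m1 XOR m2 = 10, revealing the relationship between plaintexts.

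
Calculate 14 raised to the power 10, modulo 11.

Step 1: Compute 14^10 mod 11 step by step, reducing modulo 11 at each step.
  14^1 mod 11 = 3
  14^2 mod 11 = (3 * 14) mod 11 = 9
  14^3 mod 11 = (9 * 14) mod 11 = 5
  14^4 mod 11 = (5 * 14) mod 11 = 4
  14^5 mod 11 = (4 * 14) mod 11 = 1
  14^6 mod 11 = (1 * 14) mod 11 = 3
  14^7 mod 11 = (3 * 14) mod 11 = 9
  14^8 mod 11 = (9 * 14) mod 11 = 5
  14^9 mod 11 = (5 * 14) mod 11 = 4
  14^10 mod 11 = (4 * 14) mod 11 = 1
Step 2: Result = 1.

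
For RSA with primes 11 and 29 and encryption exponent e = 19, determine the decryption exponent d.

Step 1: n = 11 * 29 = 319.
Step 2: phi(n) = 10 * 28 = 280.
Step 3: Find d such that 19 * d = 1 (mod 280).
Step 4: d = 19^(-1) mod 280 = 59.
Verification: 19 * 59 = 1121 = 4 * 280 + 1.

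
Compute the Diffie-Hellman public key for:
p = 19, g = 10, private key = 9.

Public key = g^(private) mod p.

Step 1: A = g^a mod p = 10^9 mod 19.
  10^1 mod 19 = 10
  10^2 mod 19 = (10 * 10) mod 19 = 5
  10^3 mod 19 = (5 * 10) mod 19 = 12
  10^4 mod 19 = (12 * 10) mod 19 = 6
  10^5 mod 19 = (6 * 10) mod 19 = 3
  10^6 mod 19 = (3 * 10) mod 19 = 11
  10^7 mod 19 = (11 * 10) mod 19 = 15
  10^8 mod 19 = (15 * 10) mod 19 = 17
  10^9 mod 19 = (17 * 10) mod 19 = 18
Result: A = 18.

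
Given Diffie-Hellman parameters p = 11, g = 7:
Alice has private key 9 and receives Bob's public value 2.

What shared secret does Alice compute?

Step 1: s = B^a mod p = 2^9 mod 11.
  2^1 mod 11 = 2
  2^2 mod 11 = (2 * 2) mod 11 = 4
  2^3 mod 11 = (4 * 2) mod 11 = 8
  2^4 mod 11 = (8 * 2) mod 11 = 5
  2^5 mod 11 = (5 * 2) mod 11 = 10
  2^6 mod 11 = (10 * 2) mod 11 = 9
  2^7 mod 11 = (9 * 2) mod 11 = 7
  2^8 mod 11 = (7 * 2) mod 11 = 3
  2^9 mod 11 = (3 * 2) mod 11 = 6
Result: shared secret = 6.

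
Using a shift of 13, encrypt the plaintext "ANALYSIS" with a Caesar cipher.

Step 1: For each letter, shift forward by 13 positions (mod 26).
  A (position 0) -> position (0+13) mod 26 = 13 -> N
  N (position 13) -> position (13+13) mod 26 = 0 -> A
  A (position 0) -> position (0+13) mod 26 = 13 -> N
  L (position 11) -> position (11+13) mod 26 = 24 -> Y
  Y (position 24) -> position (24+13) mod 26 = 11 -> L
  S (position 18) -> position (18+13) mod 26 = 5 -> F
  I (position 8) -> position (8+13) mod 26 = 21 -> V
  S (position 18) -> position (18+13) mod 26 = 5 -> F
Result: NANYLFVF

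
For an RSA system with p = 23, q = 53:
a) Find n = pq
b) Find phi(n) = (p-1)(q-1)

Step 1: n = p * q = 23 * 53 = 1219.
Step 2: phi(n) = (p-1)(q-1) = 22 * 52 = 1144.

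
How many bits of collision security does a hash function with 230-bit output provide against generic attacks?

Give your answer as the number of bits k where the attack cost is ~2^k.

Step 1: The hash has a 230-bit output.
Step 2: Collision resistance means it should be infeasible to find any x != y with h(x) = h(y).
By the birthday bound, a generic collision search succeeds after about sqrt(2^230) = 2^(230/2) = 2^115 evaluations.
Step 3: Security level = 115 bits.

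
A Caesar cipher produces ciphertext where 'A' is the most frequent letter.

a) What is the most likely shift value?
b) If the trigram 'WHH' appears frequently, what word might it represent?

Step 1: In English, 'E' is the most frequent letter (12.7%).
Step 2: The most frequent ciphertext letter is 'A' (position 0).
Step 3: Shift = (0 - 4) mod 26 = 22.
Step 4: Decrypt 'WHH' by shifting back 22:
  W -> A
  H -> L
  H -> L
Step 5: 'WHH' decrypts to 'ALL'.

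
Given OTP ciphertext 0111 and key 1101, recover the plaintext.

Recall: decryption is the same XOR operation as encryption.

Step 1: XOR ciphertext with key:
  Ciphertext: 0111
  Key:        1101
  XOR:        1010
Step 2: Plaintext = 1010 = 10 in decimal.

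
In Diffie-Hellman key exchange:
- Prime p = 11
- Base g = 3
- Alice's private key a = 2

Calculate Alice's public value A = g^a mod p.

Step 1: A = g^a mod p = 3^2 mod 11.
  3^1 mod 11 = 3
  3^2 mod 11 = (3 * 3) mod 11 = 9
Result: A = 9.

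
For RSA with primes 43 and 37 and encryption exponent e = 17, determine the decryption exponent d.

Step 1: n = 43 * 37 = 1591.
Step 2: phi(n) = 42 * 36 = 1512.
Step 3: Find d such that 17 * d = 1 (mod 1512).
Step 4: d = 17^(-1) mod 1512 = 89.
Verification: 17 * 89 = 1513 = 1 * 1512 + 1.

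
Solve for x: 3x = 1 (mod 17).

Step 1: We need x such that 3 * x = 1 (mod 17).
Step 2: Using the extended Euclidean algorithm or trial:
  3 * 6 = 18 = 1 * 17 + 1.
Step 3: Since 18 mod 17 = 1, the inverse is x = 6.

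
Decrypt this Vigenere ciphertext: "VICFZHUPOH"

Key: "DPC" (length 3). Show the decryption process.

Step 1: Key 'DPC' has length 3. Extended key: DPCDPCDPCD
Step 2: Decrypt each position:
  V(21) - D(3) = 18 = S
  I(8) - P(15) = 19 = T
  C(2) - C(2) = 0 = A
  F(5) - D(3) = 2 = C
  Z(25) - P(15) = 10 = K
  H(7) - C(2) = 5 = F
  U(20) - D(3) = 17 = R
  P(15) - P(15) = 0 = A
  O(14) - C(2) = 12 = M
  H(7) - D(3) = 4 = E
Plaintext: STACKFRAME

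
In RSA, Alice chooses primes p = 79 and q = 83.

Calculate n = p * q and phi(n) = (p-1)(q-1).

Step 1: n = p * q = 79 * 83 = 6557.
Step 2: phi(n) = (p-1)(q-1) = 78 * 82 = 6396.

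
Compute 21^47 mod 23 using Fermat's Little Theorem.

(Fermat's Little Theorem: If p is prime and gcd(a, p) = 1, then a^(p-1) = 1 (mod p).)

Step 1: Since 23 is prime, by Fermat's Little Theorem: 21^22 = 1 (mod 23).
Step 2: Reduce exponent: 47 mod 22 = 3.
Step 3: So 21^47 = 21^3 (mod 23).
Step 4: 21^3 mod 23 = 15.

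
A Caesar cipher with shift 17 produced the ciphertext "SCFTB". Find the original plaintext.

Step 1: Reverse the shift by subtracting 17 from each letter position.
  S (position 18) -> position (18-17) mod 26 = 1 -> B
  C (position 2) -> position (2-17) mod 26 = 11 -> L
  F (position 5) -> position (5-17) mod 26 = 14 -> O
  T (position 19) -> position (19-17) mod 26 = 2 -> C
  B (position 1) -> position (1-17) mod 26 = 10 -> K
Decrypted message: BLOCK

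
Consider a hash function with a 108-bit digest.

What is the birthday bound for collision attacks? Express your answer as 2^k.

Step 1: The birthday paradox gives collision probability ~50% after sqrt(2^n) = 2^(n/2) hashes.
Step 2: For 108-bit output: 2^(108/2) = 2^54.
Step 3: Approximately 2^54 hash computations needed.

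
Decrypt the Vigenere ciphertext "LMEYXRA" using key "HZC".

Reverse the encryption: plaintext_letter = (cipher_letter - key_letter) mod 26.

Step 1: Extend key: HZCHZCH
Step 2: Decrypt each letter (c - k) mod 26:
  L(11) - H(7) = (11-7) mod 26 = 4 = E
  M(12) - Z(25) = (12-25) mod 26 = 13 = N
  E(4) - C(2) = (4-2) mod 26 = 2 = C
  Y(24) - H(7) = (24-7) mod 26 = 17 = R
  X(23) - Z(25) = (23-25) mod 26 = 24 = Y
  R(17) - C(2) = (17-2) mod 26 = 15 = P
  A(0) - H(7) = (0-7) mod 26 = 19 = T
Plaintext: ENCRYPT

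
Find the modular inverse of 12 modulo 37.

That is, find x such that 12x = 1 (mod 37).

Step 1: We need x such that 12 * x = 1 (mod 37).
Step 2: Using the extended Euclidean algorithm or trial:
  12 * 34 = 408 = 11 * 37 + 1.
Step 3: Since 408 mod 37 = 1, the inverse is x = 34.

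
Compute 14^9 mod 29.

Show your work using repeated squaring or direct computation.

Step 1: Compute 14^9 mod 29 step by step, reducing modulo 29 at each step.
  14^1 mod 29 = 14
  14^2 mod 29 = (14 * 14) mod 29 = 22
  14^3 mod 29 = (22 * 14) mod 29 = 18
  14^4 mod 29 = (18 * 14) mod 29 = 20
  14^5 mod 29 = (20 * 14) mod 29 = 19
  14^6 mod 29 = (19 * 14) mod 29 = 5
  14^7 mod 29 = (5 * 14) mod 29 = 12
  14^8 mod 29 = (12 * 14) mod 29 = 23
  14^9 mod 29 = (23 * 14) mod 29 = 3
Step 2: Result = 3.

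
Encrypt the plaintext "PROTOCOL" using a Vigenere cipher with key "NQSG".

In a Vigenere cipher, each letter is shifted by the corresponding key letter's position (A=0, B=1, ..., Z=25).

Step 1: Repeat key to match plaintext length:
  Plaintext: PROTOCOL
  Key:       NQSGNQSG
Step 2: Encrypt each letter:
  P(15) + N(13) = (15+13) mod 26 = 2 = C
  R(17) + Q(16) = (17+16) mod 26 = 7 = H
  O(14) + S(18) = (14+18) mod 26 = 6 = G
  T(19) + G(6) = (19+6) mod 26 = 25 = Z
  O(14) + N(13) = (14+13) mod 26 = 1 = B
  C(2) + Q(16) = (2+16) mod 26 = 18 = S
  O(14) + S(18) = (14+18) mod 26 = 6 = G
  L(11) + G(6) = (11+6) mod 26 = 17 = R
Ciphertext: CHGZBSGR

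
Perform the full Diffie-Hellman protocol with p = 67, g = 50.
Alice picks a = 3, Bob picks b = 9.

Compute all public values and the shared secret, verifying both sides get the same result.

Step 1: A = g^a mod p = 50^3 mod 67 = 45.
Step 2: B = g^b mod p = 50^9 mod 67 = 5.
Step 3: Alice computes s = B^a mod p = 5^3 mod 67 = 58.
Step 4: Bob computes s = A^b mod p = 45^9 mod 67 = 58.
Both sides agree: shared secret = 58.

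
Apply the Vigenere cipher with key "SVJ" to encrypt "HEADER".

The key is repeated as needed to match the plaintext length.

Step 1: Repeat key to match plaintext length:
  Plaintext: HEADER
  Key:       SVJSVJ
Step 2: Encrypt each letter:
  H(7) + S(18) = (7+18) mod 26 = 25 = Z
  E(4) + V(21) = (4+21) mod 26 = 25 = Z
  A(0) + J(9) = (0+9) mod 26 = 9 = J
  D(3) + S(18) = (3+18) mod 26 = 21 = V
  E(4) + V(21) = (4+21) mod 26 = 25 = Z
  R(17) + J(9) = (17+9) mod 26 = 0 = A
Ciphertext: ZZJVZA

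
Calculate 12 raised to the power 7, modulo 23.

Step 1: Compute 12^7 mod 23 step by step, reducing modulo 23 at each step.
  12^1 mod 23 = 12
  12^2 mod 23 = (12 * 12) mod 23 = 6
  12^3 mod 23 = (6 * 12) mod 23 = 3
  12^4 mod 23 = (3 * 12) mod 23 = 13
  12^5 mod 23 = (13 * 12) mod 23 = 18
  12^6 mod 23 = (18 * 12) mod 23 = 9
  12^7 mod 23 = (9 * 12) mod 23 = 16
Step 2: Result = 16.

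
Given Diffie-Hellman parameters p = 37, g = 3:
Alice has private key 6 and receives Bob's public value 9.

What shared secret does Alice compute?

Step 1: s = B^a mod p = 9^6 mod 37.
  9^1 mod 37 = 9
  9^2 mod 37 = (9 * 9) mod 37 = 7
  9^3 mod 37 = (7 * 9) mod 37 = 26
  9^4 mod 37 = (26 * 9) mod 37 = 12
  9^5 mod 37 = (12 * 9) mod 37 = 34
  9^6 mod 37 = (34 * 9) mod 37 = 10
Result: shared secret = 10.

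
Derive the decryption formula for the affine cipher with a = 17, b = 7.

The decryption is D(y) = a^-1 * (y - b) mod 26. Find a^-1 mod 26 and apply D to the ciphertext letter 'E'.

Step 1: Find a^-1, the modular inverse of 17 mod 26.
Step 2: We need 17 * a^-1 = 1 (mod 26).
Step 3: 17 * 23 = 391 = 15 * 26 + 1, so a^-1 = 23.
Step 4: D(y) = 23(y - 7) mod 26.
Step 5: Apply to 'E' (y = 4): D(4) = 23 * (4 - 7) mod 26 = 23 * -3 mod 26 = 9 -> 'J'.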